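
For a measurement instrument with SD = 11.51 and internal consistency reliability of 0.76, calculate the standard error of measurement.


SEM = SD * sqrt(1 - rxx)
SEM = 11.51 * sqrt(1 - 0.76)
SEM = 11.51 * sqrt(0.24) = 11.51 * 0.489898
SEM = 5.6387

5.6387


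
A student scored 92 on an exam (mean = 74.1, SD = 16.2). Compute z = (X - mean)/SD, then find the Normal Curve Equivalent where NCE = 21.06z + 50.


z = (X - mean) / SD = (92 - 74.1) / 16.2
z = 17.9 / 16.2
z = 1.1049
NCE = NCE = 21.06z + 50
Carry z at full precision (z = 17.9 / 16.2) into the conversion:
NCE = 21.06 * (17.9 / 16.2) + 50 = 376.974 / 16.2 + 50
NCE = 23.27 + 50
NCE = 73.27

73.27


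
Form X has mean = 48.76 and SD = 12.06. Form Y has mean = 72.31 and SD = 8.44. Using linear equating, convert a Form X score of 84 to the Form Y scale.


slope = SD_Y / SD_X = 8.44 / 12.06 ~ 0.6998
intercept = mean_Y - slope * mean_X = 72.31 - (8.44 / 12.06) * 48.76 ~ 38.1861
Y = slope * X + intercept. To avoid rounding drift from the rounded slope/intercept, evaluate the equivalent form Y = mean_Y + SD_Y * (X - mean_X) / SD_X at full precision:
Y = 72.31 + 8.44 * (84 - 48.76) / 12.06
Y = 72.31 + 8.44 * 35.24 / 12.06
Y = 72.31 + 297.4256 / 12.06
Y = 72.31 + 24.6622
Y = 96.9722

96.9722


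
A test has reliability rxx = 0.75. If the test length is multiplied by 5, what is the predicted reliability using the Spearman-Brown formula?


r_new = (n * rxx) / (1 + (n-1) * rxx)
r_new = (5 * 0.75) / (1 + 4 * 0.75)
r_new = 3.75 / 4.0
r_new = 0.9375

0.9375


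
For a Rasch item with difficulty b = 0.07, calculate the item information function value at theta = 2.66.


P = 1/(1+exp(-(2.66-0.07))) = 0.9302
I = P*(1-P) = 0.9302 * 0.0698
I = 0.0649

0.0649


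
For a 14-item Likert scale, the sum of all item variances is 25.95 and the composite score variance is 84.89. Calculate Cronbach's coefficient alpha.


alpha = (k/(k-1)) * (1 - sum(si^2)/s_total^2)
= (14/13) * (1 - 25.95/84.89)
alpha = 0.7477

0.7477


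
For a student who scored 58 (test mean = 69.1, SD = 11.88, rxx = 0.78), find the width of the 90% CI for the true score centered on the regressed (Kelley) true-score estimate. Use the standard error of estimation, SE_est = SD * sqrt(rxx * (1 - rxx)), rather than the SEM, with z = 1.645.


True score estimate = 0.78*58 + 0.22*69.1 = 60.442
SE_est = SD * sqrt(rxx * (1 - rxx)) = 11.88 * sqrt(0.78 * 0.22) = 11.88 * sqrt(0.1716) = 4.921246
CI = T_est +/- z * SE_est, so width = 2 * z * SE_est = 2 * 1.645 * 4.921246
Width = 16.1909

16.1909


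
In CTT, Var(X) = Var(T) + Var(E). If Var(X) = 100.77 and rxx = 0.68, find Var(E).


var_true = rxx * var_obs = 0.68 * 100.77 = 68.5236
var_error = var_obs - var_true
var_error = 100.77 - 68.5236
var_error = 32.2464

32.2464


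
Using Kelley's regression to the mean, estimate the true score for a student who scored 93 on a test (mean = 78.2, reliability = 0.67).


T_est = rxx * X + (1 - rxx) * mean
T_est = 0.67 * 93 + 0.33 * 78.2
T_est = 62.31 + 25.806
T_est = 88.116

88.116


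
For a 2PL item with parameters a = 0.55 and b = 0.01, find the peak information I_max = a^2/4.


For 2PL, max info at theta = b = 0.01
I_max = a^2 / 4 = 0.55^2 / 4
= 0.3025 / 4
I_max = 0.0756

0.0756


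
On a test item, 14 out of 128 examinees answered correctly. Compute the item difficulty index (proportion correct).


Item difficulty p = number correct / total examinees
p = 14 / 128
p = 0.1094

0.1094


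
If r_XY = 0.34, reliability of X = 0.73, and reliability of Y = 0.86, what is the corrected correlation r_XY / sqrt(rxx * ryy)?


r_corrected = rxy / sqrt(rxx * ryy)
= 0.34 / sqrt(0.73 * 0.86)
= 0.34 / sqrt(0.6278)
= 0.34 / 0.792338
r_corrected = 0.4291

0.4291


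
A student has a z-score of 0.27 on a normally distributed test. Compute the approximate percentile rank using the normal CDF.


CDF(z) = 0.5 * (1 + erf(z/sqrt(2)))
erf(0.1909) = 0.2128
CDF = 0.6064
Percentile rank = 0.6064 * 100 = 60.64

60.64


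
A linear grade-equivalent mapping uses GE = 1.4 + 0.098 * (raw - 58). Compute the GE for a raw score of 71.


raw - median = 71 - 58 = 13
slope * diff = 0.098 * 13 = 1.274
GE = 1.4 + 1.274
GE = 2.674

2.674


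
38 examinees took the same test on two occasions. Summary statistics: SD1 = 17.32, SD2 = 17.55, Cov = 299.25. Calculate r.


r = cov(X,Y) / (SD_X * SD_Y)
r = 299.25 / (17.32 * 17.55)
r = 299.25 / 303.966
r = 0.9845

0.9845


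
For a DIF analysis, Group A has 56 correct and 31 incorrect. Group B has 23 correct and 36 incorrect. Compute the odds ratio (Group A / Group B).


Odds_A = 56/31 = 1.8065
Odds_B = 23/36 = 0.6389
OR = Odds_A / Odds_B = 1.8065 / 0.6389
Exactly, OR = (56 * 36) / (31 * 23) = 2016 / 713
OR = 2.8275

2.8275


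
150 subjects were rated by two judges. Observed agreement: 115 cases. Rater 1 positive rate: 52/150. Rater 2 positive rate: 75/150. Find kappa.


P_o = 115/150 = 0.766667
P_e = (52*75 + 98*75) / 22500 = 0.5
kappa = (P_o - P_e) / (1 - P_e)
kappa = (0.766667 - 0.5) / (1 - 0.5)
kappa = 0.5333

0.5333


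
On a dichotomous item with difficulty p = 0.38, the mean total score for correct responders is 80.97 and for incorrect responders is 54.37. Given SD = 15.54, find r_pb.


q = 1 - p = 0.62
rpb = ((M1 - M0) / SD) * sqrt(p * q)
rpb = ((80.97 - 54.37) / 15.54) * sqrt(0.38 * 0.62)
rpb = 0.8308

0.8308


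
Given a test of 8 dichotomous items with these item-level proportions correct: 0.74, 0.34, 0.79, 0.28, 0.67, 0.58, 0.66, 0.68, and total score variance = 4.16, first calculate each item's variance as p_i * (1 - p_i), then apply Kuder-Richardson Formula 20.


For each item, compute p_i * q_i:
  Item 1: 0.74 * 0.26 = 0.1924
  Item 2: 0.34 * 0.66 = 0.2244
  Item 3: 0.79 * 0.21 = 0.1659
  Item 4: 0.28 * 0.72 = 0.2016
  Item 5: 0.67 * 0.33 = 0.2211
  Item 6: 0.58 * 0.42 = 0.2436
  Item 7: 0.66 * 0.34 = 0.2244
  Item 8: 0.68 * 0.32 = 0.2176
Sum(p_i * q_i) = 0.1924 + 0.2244 + 0.1659 + 0.2016 + 0.2211 + 0.2436 + 0.2244 + 0.2176 = 1.691
KR-20 = (k/(k-1)) * (1 - Sum(p_i*q_i) / Var_total)
= (8/7) * (1 - 1.691/4.16)
= 1.1429 * 0.5935
KR-20 = 0.6783

0.6783


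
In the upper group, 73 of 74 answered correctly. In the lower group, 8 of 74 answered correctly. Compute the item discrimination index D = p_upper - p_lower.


p_upper = 73/74 = 0.9865
p_lower = 8/74 = 0.1081
D = 0.9865 - 0.1081 = 0.8784

0.8784


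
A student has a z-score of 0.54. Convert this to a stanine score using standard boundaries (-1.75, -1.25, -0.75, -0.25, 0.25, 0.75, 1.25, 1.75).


Stanine boundaries: [-1.75, -1.25, -0.75, -0.25, 0.25, 0.75, 1.25, 1.75]
z = 0.54
Check each boundary:
  z >= -1.75 -> could be stanine 2
  z >= -1.25 -> could be stanine 3
  z >= -0.75 -> could be stanine 4
  z >= -0.25 -> could be stanine 5
  z >= 0.25 -> could be stanine 6
  z < 0.75
  z < 1.25
  z < 1.75
Highest qualifying boundary gives stanine = 6

6


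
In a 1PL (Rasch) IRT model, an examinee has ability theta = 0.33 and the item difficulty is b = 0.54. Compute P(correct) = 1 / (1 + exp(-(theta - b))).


theta - b = 0.33 - 0.54 = -0.21
exp(-(theta - b)) = exp(0.21) = 1.2337
P = 1 / (1 + 1.2337)
P = 0.4477

0.4477


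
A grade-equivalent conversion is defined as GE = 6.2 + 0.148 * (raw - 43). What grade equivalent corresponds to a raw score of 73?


raw - median = 73 - 43 = 30
slope * diff = 0.148 * 30 = 4.44
GE = 6.2 + 4.44
GE = 10.64

10.64


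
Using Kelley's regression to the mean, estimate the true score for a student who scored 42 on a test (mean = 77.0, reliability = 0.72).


T_est = rxx * X + (1 - rxx) * mean
T_est = 0.72 * 42 + 0.28 * 77.0
T_est = 30.24 + 21.56
T_est = 51.8

51.8


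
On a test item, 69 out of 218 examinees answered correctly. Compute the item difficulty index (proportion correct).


Item difficulty p = number correct / total examinees
p = 69 / 218
p = 0.3165

0.3165


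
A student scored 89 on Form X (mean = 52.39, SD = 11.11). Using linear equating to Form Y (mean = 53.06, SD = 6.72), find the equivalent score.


slope = SD_Y / SD_X = 6.72 / 11.11 ~ 0.6049
intercept = mean_Y - slope * mean_X = 53.06 - (6.72 / 11.11) * 52.39 ~ 21.3714
Y = slope * X + intercept. To avoid rounding drift from the rounded slope/intercept, evaluate the equivalent form Y = mean_Y + SD_Y * (X - mean_X) / SD_X at full precision:
Y = 53.06 + 6.72 * (89 - 52.39) / 11.11
Y = 53.06 + 6.72 * 36.61 / 11.11
Y = 53.06 + 246.0192 / 11.11
Y = 53.06 + 22.1439
Y = 75.2039

75.2039


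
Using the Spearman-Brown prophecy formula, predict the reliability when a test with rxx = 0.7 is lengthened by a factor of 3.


r_new = (n * rxx) / (1 + (n-1) * rxx)
r_new = (3 * 0.7) / (1 + 2 * 0.7)
r_new = 2.1 / 2.4
r_new = 0.875

0.875


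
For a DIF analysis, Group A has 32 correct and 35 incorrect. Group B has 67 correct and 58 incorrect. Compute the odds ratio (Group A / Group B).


Odds_A = 32/35 = 0.9143
Odds_B = 67/58 = 1.1552
OR = Odds_A / Odds_B = 0.9143 / 1.1552
Exactly, OR = (32 * 58) / (35 * 67) = 1856 / 2345
OR = 0.7915

0.7915


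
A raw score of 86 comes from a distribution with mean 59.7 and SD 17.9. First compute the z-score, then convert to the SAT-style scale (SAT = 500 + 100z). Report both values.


z = (X - mean) / SD = (86 - 59.7) / 17.9
z = 26.3 / 17.9
z = 1.4693
SAT-scale = SAT = 500 + 100z
Carry z at full precision (z = 26.3 / 17.9) into the conversion:
SAT-scale = 500 + 100 * (26.3 / 17.9) = 500 + 2630 / 17.9
SAT-scale = 500 + 146.9274
SAT-scale = 646.9274

646.9274


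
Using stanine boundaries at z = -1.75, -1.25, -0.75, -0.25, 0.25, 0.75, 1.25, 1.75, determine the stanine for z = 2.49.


Stanine boundaries: [-1.75, -1.25, -0.75, -0.25, 0.25, 0.75, 1.25, 1.75]
z = 2.49
Check each boundary:
  z >= -1.75 -> could be stanine 2
  z >= -1.25 -> could be stanine 3
  z >= -0.75 -> could be stanine 4
  z >= -0.25 -> could be stanine 5
  z >= 0.25 -> could be stanine 6
  z >= 0.75 -> could be stanine 7
  z >= 1.25 -> could be stanine 8
  z >= 1.75 -> could be stanine 9
Highest qualifying boundary gives stanine = 9

9


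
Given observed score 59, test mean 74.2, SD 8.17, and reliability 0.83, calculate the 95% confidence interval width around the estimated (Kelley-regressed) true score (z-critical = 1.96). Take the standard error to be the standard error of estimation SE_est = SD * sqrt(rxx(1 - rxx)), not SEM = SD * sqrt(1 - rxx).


True score estimate = 0.83*59 + 0.17*74.2 = 61.584
SE_est = SD * sqrt(rxx * (1 - rxx)) = 8.17 * sqrt(0.83 * 0.17) = 8.17 * sqrt(0.1411) = 3.06892
CI = T_est +/- z * SE_est, so width = 2 * z * SE_est = 2 * 1.96 * 3.06892
Width = 12.0302

12.0302


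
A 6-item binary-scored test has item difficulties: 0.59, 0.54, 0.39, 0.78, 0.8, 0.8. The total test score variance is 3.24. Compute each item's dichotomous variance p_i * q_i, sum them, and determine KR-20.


For each item, compute p_i * q_i:
  Item 1: 0.59 * 0.41 = 0.2419
  Item 2: 0.54 * 0.46 = 0.2484
  Item 3: 0.39 * 0.61 = 0.2379
  Item 4: 0.78 * 0.22 = 0.1716
  Item 5: 0.8 * 0.2 = 0.16
  Item 6: 0.8 * 0.2 = 0.16
Sum(p_i * q_i) = 0.2419 + 0.2484 + 0.2379 + 0.1716 + 0.16 + 0.16 = 1.2198
KR-20 = (k/(k-1)) * (1 - Sum(p_i*q_i) / Var_total)
= (6/5) * (1 - 1.2198/3.24)
= 1.2 * 0.6235
KR-20 = 0.7482

0.7482


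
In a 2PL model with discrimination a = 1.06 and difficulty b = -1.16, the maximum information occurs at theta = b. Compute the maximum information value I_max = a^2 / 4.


For 2PL, max info at theta = b = -1.16
I_max = a^2 / 4 = 1.06^2 / 4
= 1.1236 / 4
I_max = 0.2809

0.2809


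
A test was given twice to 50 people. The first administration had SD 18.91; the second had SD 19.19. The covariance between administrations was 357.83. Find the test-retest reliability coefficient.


r = cov(X,Y) / (SD_X * SD_Y)
r = 357.83 / (18.91 * 19.19)
r = 357.83 / 362.8829
r = 0.9861

0.9861


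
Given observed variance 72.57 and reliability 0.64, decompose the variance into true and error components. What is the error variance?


var_true = rxx * var_obs = 0.64 * 72.57 = 46.4448
var_error = var_obs - var_true
var_error = 72.57 - 46.4448
var_error = 26.1252

26.1252


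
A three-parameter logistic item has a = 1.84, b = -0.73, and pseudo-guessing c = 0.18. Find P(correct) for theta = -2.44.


logit = 1.84*(-2.44 - -0.73) = -3.1464
P* = 1/(1 + exp(--3.1464)) = 0.0412
P = 0.18 + (1 - 0.18) * 0.0412
P = 0.2138

0.2138


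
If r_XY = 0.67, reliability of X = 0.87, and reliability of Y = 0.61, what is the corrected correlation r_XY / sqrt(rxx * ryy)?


r_corrected = rxy / sqrt(rxx * ryy)
= 0.67 / sqrt(0.87 * 0.61)
= 0.67 / sqrt(0.5307)
= 0.67 / 0.728492
r_corrected = 0.9197

0.9197


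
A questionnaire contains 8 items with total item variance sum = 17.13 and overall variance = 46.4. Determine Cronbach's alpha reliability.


alpha = (k/(k-1)) * (1 - sum(si^2)/s_total^2)
= (8/7) * (1 - 17.13/46.4)
alpha = 0.7209

0.7209


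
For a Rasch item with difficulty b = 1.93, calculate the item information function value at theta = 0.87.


P = 1/(1+exp(-(0.87-1.93))) = 0.2573
I = P*(1-P) = 0.2573 * 0.7427
I = 0.1911

0.1911


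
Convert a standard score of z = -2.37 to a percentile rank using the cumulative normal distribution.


CDF(z) = 0.5 * (1 + erf(z/sqrt(2)))
erf(-1.6758) = -0.9822
CDF = 0.0089
Percentile rank = 0.0089 * 100 = 0.89

0.89


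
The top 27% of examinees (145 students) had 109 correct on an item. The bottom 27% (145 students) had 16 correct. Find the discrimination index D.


p_upper = 109/145 = 0.7517
p_lower = 16/145 = 0.1103
D = 0.7517 - 0.1103 = 0.6414

0.6414


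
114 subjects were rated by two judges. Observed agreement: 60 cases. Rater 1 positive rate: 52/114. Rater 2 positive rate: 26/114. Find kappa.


P_o = 60/114 = 0.526316
P_e = (52*26 + 62*88) / 12996 = 0.523853
kappa = (P_o - P_e) / (1 - P_e)
kappa = (0.526316 - 0.523853) / (1 - 0.523853)
kappa = 0.0052

0.0052


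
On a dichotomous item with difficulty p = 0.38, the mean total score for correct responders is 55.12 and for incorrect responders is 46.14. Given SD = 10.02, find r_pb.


q = 1 - p = 0.62
rpb = ((M1 - M0) / SD) * sqrt(p * q)
rpb = ((55.12 - 46.14) / 10.02) * sqrt(0.38 * 0.62)
rpb = 0.435

0.435


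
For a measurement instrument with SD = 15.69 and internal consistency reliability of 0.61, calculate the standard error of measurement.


SEM = SD * sqrt(1 - rxx)
SEM = 15.69 * sqrt(1 - 0.61)
SEM = 15.69 * sqrt(0.39) = 15.69 * 0.6245
SEM = 9.7984

9.7984


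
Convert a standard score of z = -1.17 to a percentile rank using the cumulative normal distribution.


CDF(z) = 0.5 * (1 + erf(z/sqrt(2)))
erf(-0.8273) = -0.758
CDF = 0.121
Percentile rank = 0.121 * 100 = 12.1

12.1


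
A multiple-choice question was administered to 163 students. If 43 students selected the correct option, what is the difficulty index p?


Item difficulty p = number correct / total examinees
p = 43 / 163
p = 0.2638

0.2638


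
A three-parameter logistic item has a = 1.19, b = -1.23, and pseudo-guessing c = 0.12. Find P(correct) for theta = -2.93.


logit = 1.19*(-2.93 - -1.23) = -2.023
P* = 1/(1 + exp(--2.023)) = 0.1168
P = 0.12 + (1 - 0.12) * 0.1168
P = 0.2228

0.2228


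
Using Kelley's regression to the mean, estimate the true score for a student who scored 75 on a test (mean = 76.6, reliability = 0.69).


T_est = rxx * X + (1 - rxx) * mean
T_est = 0.69 * 75 + 0.31 * 76.6
T_est = 51.75 + 23.746
T_est = 75.496

75.496


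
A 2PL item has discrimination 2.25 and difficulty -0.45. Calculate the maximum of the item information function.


For 2PL, max info at theta = b = -0.45
I_max = a^2 / 4 = 2.25^2 / 4
= 5.0625 / 4
I_max = 1.2656

1.2656


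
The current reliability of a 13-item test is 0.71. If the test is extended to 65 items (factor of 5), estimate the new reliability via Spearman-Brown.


r_new = (n * rxx) / (1 + (n-1) * rxx)
r_new = (5 * 0.71) / (1 + 4 * 0.71)
r_new = 3.55 / 3.84
r_new = 0.9245

0.9245


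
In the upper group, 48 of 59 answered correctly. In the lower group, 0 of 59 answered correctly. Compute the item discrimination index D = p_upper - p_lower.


p_upper = 48/59 = 0.8136
p_lower = 0/59 = 0.0
D = 0.8136 - 0.0 = 0.8136

0.8136


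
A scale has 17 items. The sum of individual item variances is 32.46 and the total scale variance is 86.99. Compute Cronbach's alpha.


alpha = (k/(k-1)) * (1 - sum(si^2)/s_total^2)
= (17/16) * (1 - 32.46/86.99)
alpha = 0.666

0.666


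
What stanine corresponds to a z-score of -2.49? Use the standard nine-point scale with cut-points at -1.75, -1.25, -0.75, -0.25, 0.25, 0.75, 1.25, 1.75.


Stanine boundaries: [-1.75, -1.25, -0.75, -0.25, 0.25, 0.75, 1.25, 1.75]
z = -2.49
Check each boundary:
  z < -1.75
  z < -1.25
  z < -0.75
  z < -0.25
  z < 0.25
  z < 0.75
  z < 1.25
  z < 1.75
Highest qualifying boundary gives stanine = 1

1


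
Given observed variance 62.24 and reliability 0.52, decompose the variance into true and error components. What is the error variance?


var_true = rxx * var_obs = 0.52 * 62.24 = 32.3648
var_error = var_obs - var_true
var_error = 62.24 - 32.3648
var_error = 29.8752

29.8752


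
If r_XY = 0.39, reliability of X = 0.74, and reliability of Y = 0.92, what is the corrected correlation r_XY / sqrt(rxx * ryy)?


r_corrected = rxy / sqrt(rxx * ryy)
= 0.39 / sqrt(0.74 * 0.92)
= 0.39 / sqrt(0.6808)
= 0.39 / 0.825106
r_corrected = 0.4727

0.4727


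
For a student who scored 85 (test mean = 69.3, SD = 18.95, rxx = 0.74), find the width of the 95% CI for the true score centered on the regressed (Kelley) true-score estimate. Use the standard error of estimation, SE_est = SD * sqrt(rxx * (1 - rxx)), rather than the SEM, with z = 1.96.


True score estimate = 0.74*85 + 0.26*69.3 = 80.918
SE_est = SD * sqrt(rxx * (1 - rxx)) = 18.95 * sqrt(0.74 * 0.26) = 18.95 * sqrt(0.1924) = 8.312119
CI = T_est +/- z * SE_est, so width = 2 * z * SE_est = 2 * 1.96 * 8.312119
Width = 32.5835

32.5835


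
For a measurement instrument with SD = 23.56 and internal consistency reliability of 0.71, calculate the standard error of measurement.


SEM = SD * sqrt(1 - rxx)
SEM = 23.56 * sqrt(1 - 0.71)
SEM = 23.56 * sqrt(0.29) = 23.56 * 0.538516
SEM = 12.6874

12.6874


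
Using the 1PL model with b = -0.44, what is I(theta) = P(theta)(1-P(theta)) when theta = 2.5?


P = 1/(1+exp(-(2.5--0.44))) = 0.9498
I = P*(1-P) = 0.9498 * 0.0502
I = 0.0477

0.0477


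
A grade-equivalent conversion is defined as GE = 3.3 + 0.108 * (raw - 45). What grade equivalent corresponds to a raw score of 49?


raw - median = 49 - 45 = 4
slope * diff = 0.108 * 4 = 0.432
GE = 3.3 + 0.432
GE = 3.732

3.732


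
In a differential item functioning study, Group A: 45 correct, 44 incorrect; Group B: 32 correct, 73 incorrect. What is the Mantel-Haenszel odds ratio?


Odds_A = 45/44 = 1.0227
Odds_B = 32/73 = 0.4384
OR = Odds_A / Odds_B = 1.0227 / 0.4384
Exactly, OR = (45 * 73) / (44 * 32) = 3285 / 1408
OR = 2.3331

2.3331


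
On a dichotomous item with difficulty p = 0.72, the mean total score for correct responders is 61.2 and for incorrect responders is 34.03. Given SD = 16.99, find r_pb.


q = 1 - p = 0.28
rpb = ((M1 - M0) / SD) * sqrt(p * q)
rpb = ((61.2 - 34.03) / 16.99) * sqrt(0.72 * 0.28)
rpb = 0.718

0.718


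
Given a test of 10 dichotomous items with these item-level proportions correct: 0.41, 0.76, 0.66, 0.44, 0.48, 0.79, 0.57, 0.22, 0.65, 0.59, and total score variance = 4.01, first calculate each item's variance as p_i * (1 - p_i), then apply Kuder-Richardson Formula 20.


For each item, compute p_i * q_i:
  Item 1: 0.41 * 0.59 = 0.2419
  Item 2: 0.76 * 0.24 = 0.1824
  Item 3: 0.66 * 0.34 = 0.2244
  Item 4: 0.44 * 0.56 = 0.2464
  Item 5: 0.48 * 0.52 = 0.2496
  Item 6: 0.79 * 0.21 = 0.1659
  Item 7: 0.57 * 0.43 = 0.2451
  Item 8: 0.22 * 0.78 = 0.1716
  Item 9: 0.65 * 0.35 = 0.2275
  Item 10: 0.59 * 0.41 = 0.2419
Sum(p_i * q_i) = 0.2419 + 0.1824 + 0.2244 + 0.2464 + 0.2496 + 0.1659 + 0.2451 + 0.1716 + 0.2275 + 0.2419 = 2.1967
KR-20 = (k/(k-1)) * (1 - Sum(p_i*q_i) / Var_total)
= (10/9) * (1 - 2.1967/4.01)
= 1.1111 * 0.4522
KR-20 = 0.5024

0.5024


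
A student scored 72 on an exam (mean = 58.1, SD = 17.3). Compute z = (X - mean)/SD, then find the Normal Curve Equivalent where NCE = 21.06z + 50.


z = (X - mean) / SD = (72 - 58.1) / 17.3
z = 13.9 / 17.3
z = 0.8035
NCE = NCE = 21.06z + 50
Carry z at full precision (z = 13.9 / 17.3) into the conversion:
NCE = 21.06 * (13.9 / 17.3) + 50 = 292.734 / 17.3 + 50
NCE = 16.921 + 50
NCE = 66.921

66.921


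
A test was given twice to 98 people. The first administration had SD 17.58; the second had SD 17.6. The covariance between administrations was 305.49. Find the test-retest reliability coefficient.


r = cov(X,Y) / (SD_X * SD_Y)
r = 305.49 / (17.58 * 17.6)
r = 305.49 / 309.408
r = 0.9873

0.9873


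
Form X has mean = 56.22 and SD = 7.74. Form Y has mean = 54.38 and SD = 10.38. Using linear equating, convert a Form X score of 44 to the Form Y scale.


slope = SD_Y / SD_X = 10.38 / 7.74 ~ 1.3411
intercept = mean_Y - slope * mean_X = 54.38 - (10.38 / 7.74) * 56.22 ~ -21.0158
Y = slope * X + intercept. To avoid rounding drift from the rounded slope/intercept, evaluate the equivalent form Y = mean_Y + SD_Y * (X - mean_X) / SD_X at full precision:
Y = 54.38 + 10.38 * (44 - 56.22) / 7.74
Y = 54.38 - 10.38 * 12.22 / 7.74
Y = 54.38 - 126.8436 / 7.74
Y = 54.38 - 16.3881
Y = 37.9919

37.9919


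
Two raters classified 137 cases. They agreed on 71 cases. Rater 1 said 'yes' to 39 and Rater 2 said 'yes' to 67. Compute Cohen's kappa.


P_o = 71/137 = 0.518248
P_e = (39*67 + 98*70) / 18769 = 0.504715
kappa = (P_o - P_e) / (1 - P_e)
kappa = (0.518248 - 0.504715) / (1 - 0.504715)
kappa = 0.0273

0.0273


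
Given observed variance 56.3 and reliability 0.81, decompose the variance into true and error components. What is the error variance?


var_true = rxx * var_obs = 0.81 * 56.3 = 45.603
var_error = var_obs - var_true
var_error = 56.3 - 45.603
var_error = 10.697

10.697


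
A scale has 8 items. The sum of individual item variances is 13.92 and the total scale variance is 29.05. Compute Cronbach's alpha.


alpha = (k/(k-1)) * (1 - sum(si^2)/s_total^2)
= (8/7) * (1 - 13.92/29.05)
alpha = 0.5952

0.5952


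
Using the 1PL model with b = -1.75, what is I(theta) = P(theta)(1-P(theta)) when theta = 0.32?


P = 1/(1+exp(-(0.32--1.75))) = 0.888
I = P*(1-P) = 0.888 * 0.112
I = 0.0995

0.0995


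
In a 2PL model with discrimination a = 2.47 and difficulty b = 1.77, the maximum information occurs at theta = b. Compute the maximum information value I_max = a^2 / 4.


For 2PL, max info at theta = b = 1.77
I_max = a^2 / 4 = 2.47^2 / 4
= 6.1009 / 4
I_max = 1.5252

1.5252


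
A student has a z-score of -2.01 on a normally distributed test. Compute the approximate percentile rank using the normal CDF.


CDF(z) = 0.5 * (1 + erf(z/sqrt(2)))
erf(-1.4213) = -0.9556
CDF = 0.0222
Percentile rank = 0.0222 * 100 = 2.22

2.22


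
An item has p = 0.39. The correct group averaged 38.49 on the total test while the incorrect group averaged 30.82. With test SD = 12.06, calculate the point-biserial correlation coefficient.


q = 1 - p = 0.61
rpb = ((M1 - M0) / SD) * sqrt(p * q)
rpb = ((38.49 - 30.82) / 12.06) * sqrt(0.39 * 0.61)
rpb = 0.3102

0.3102


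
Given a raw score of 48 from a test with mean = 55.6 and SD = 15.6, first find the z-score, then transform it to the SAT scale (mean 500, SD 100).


z = (X - mean) / SD = (48 - 55.6) / 15.6
z = -7.6 / 15.6
z = -0.4872
SAT-scale = SAT = 500 + 100z
Carry z at full precision (z = -7.6 / 15.6) into the conversion:
SAT-scale = 500 + 100 * (-7.6 / 15.6) = 500 + -760 / 15.6
SAT-scale = 500 + -48.7179
SAT-scale = 451.2821

451.2821


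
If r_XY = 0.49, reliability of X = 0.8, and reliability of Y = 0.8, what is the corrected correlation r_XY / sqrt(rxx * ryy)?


r_corrected = rxy / sqrt(rxx * ryy)
= 0.49 / sqrt(0.8 * 0.8)
= 0.49 / sqrt(0.64)
= 0.49 / 0.8
r_corrected = 0.6125

0.6125


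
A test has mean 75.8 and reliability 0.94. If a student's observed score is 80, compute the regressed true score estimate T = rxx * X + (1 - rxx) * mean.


T_est = rxx * X + (1 - rxx) * mean
T_est = 0.94 * 80 + 0.06 * 75.8
T_est = 75.2 + 4.548
T_est = 79.748

79.748


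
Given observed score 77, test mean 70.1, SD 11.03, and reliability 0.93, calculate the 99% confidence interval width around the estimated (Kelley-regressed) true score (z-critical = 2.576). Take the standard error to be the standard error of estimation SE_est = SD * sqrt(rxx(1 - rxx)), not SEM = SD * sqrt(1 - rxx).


True score estimate = 0.93*77 + 0.07*70.1 = 76.517
SE_est = SD * sqrt(rxx * (1 - rxx)) = 11.03 * sqrt(0.93 * 0.07) = 11.03 * sqrt(0.0651) = 2.814272
CI = T_est +/- z * SE_est, so width = 2 * z * SE_est = 2 * 2.576 * 2.814272
Width = 14.4991

14.4991


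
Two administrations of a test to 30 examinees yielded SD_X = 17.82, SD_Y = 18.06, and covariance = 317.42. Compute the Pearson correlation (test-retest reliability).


r = cov(X,Y) / (SD_X * SD_Y)
r = 317.42 / (17.82 * 18.06)
r = 317.42 / 321.8292
r = 0.9863

0.9863


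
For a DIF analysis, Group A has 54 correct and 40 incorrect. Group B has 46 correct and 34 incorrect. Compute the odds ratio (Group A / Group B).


Odds_A = 54/40 = 1.35
Odds_B = 46/34 = 1.3529
OR = Odds_A / Odds_B = 1.35 / 1.3529
Exactly, OR = (54 * 34) / (40 * 46) = 1836 / 1840
OR = 0.9978

0.9978


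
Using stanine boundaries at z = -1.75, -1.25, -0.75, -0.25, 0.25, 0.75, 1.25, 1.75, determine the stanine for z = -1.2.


Stanine boundaries: [-1.75, -1.25, -0.75, -0.25, 0.25, 0.75, 1.25, 1.75]
z = -1.2
Check each boundary:
  z >= -1.75 -> could be stanine 2
  z >= -1.25 -> could be stanine 3
  z < -0.75
  z < -0.25
  z < 0.25
  z < 0.75
  z < 1.25
  z < 1.75
Highest qualifying boundary gives stanine = 3

3


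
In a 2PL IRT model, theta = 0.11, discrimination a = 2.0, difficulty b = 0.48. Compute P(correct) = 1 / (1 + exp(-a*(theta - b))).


a*(theta - b) = 2.0 * (0.11 - 0.48) = -0.74
exp(--0.74) = 2.0959
P = 1 / (1 + 2.0959)
P = 0.323

0.323


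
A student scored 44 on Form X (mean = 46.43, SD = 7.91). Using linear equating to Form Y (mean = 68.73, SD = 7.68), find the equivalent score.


slope = SD_Y / SD_X = 7.68 / 7.91 ~ 0.9709
intercept = mean_Y - slope * mean_X = 68.73 - (7.68 / 7.91) * 46.43 ~ 23.6501
Y = slope * X + intercept. To avoid rounding drift from the rounded slope/intercept, evaluate the equivalent form Y = mean_Y + SD_Y * (X - mean_X) / SD_X at full precision:
Y = 68.73 + 7.68 * (44 - 46.43) / 7.91
Y = 68.73 - 7.68 * 2.43 / 7.91
Y = 68.73 - 18.6624 / 7.91
Y = 68.73 - 2.3593
Y = 66.3707

66.3707


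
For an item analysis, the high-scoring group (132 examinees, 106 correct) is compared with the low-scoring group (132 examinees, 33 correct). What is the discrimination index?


p_upper = 106/132 = 0.803
p_lower = 33/132 = 0.25
D = 0.803 - 0.25 = 0.553

0.553


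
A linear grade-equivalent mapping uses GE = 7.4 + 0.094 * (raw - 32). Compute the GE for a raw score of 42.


raw - median = 42 - 32 = 10
slope * diff = 0.094 * 10 = 0.94
GE = 7.4 + 0.94
GE = 8.34

8.34


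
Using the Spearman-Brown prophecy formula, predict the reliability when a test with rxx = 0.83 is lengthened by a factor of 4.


r_new = (n * rxx) / (1 + (n-1) * rxx)
r_new = (4 * 0.83) / (1 + 3 * 0.83)
r_new = 3.32 / 3.49
r_new = 0.9513

0.9513


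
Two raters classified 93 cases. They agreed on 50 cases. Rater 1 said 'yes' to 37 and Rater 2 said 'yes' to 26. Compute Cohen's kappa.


P_o = 50/93 = 0.537634
P_e = (37*26 + 56*67) / 8649 = 0.545034
kappa = (P_o - P_e) / (1 - P_e)
kappa = (0.537634 - 0.545034) / (1 - 0.545034)
kappa = -0.0163

-0.0163


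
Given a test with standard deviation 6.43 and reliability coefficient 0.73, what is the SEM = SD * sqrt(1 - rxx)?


SEM = SD * sqrt(1 - rxx)
SEM = 6.43 * sqrt(1 - 0.73)
SEM = 6.43 * sqrt(0.27) = 6.43 * 0.519615
SEM = 3.3411

3.3411


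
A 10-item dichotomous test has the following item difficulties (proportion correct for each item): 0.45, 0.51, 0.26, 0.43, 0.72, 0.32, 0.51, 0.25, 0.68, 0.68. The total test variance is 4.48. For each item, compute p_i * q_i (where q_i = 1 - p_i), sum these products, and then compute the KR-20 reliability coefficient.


For each item, compute p_i * q_i:
  Item 1: 0.45 * 0.55 = 0.2475
  Item 2: 0.51 * 0.49 = 0.2499
  Item 3: 0.26 * 0.74 = 0.1924
  Item 4: 0.43 * 0.57 = 0.2451
  Item 5: 0.72 * 0.28 = 0.2016
  Item 6: 0.32 * 0.68 = 0.2176
  Item 7: 0.51 * 0.49 = 0.2499
  Item 8: 0.25 * 0.75 = 0.1875
  Item 9: 0.68 * 0.32 = 0.2176
  Item 10: 0.68 * 0.32 = 0.2176
Sum(p_i * q_i) = 0.2475 + 0.2499 + 0.1924 + 0.2451 + 0.2016 + 0.2176 + 0.2499 + 0.1875 + 0.2176 + 0.2176 = 2.2267
KR-20 = (k/(k-1)) * (1 - Sum(p_i*q_i) / Var_total)
= (10/9) * (1 - 2.2267/4.48)
= 1.1111 * 0.503
KR-20 = 0.5589

0.5589


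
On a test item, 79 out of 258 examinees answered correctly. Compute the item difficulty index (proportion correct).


Item difficulty p = number correct / total examinees
p = 79 / 258
p = 0.3062

0.3062


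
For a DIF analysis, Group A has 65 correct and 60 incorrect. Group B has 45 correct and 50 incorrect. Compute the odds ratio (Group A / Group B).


Odds_A = 65/60 = 1.0833
Odds_B = 45/50 = 0.9
OR = Odds_A / Odds_B = 1.0833 / 0.9
Exactly, OR = (65 * 50) / (60 * 45) = 3250 / 2700
OR = 1.2037

1.2037


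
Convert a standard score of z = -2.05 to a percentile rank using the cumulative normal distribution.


CDF(z) = 0.5 * (1 + erf(z/sqrt(2)))
erf(-1.4496) = -0.9596
CDF = 0.0202
Percentile rank = 0.0202 * 100 = 2.02

2.02


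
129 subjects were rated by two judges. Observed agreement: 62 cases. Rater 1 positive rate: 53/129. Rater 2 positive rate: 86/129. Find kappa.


P_o = 62/129 = 0.48062
P_e = (53*86 + 76*43) / 16641 = 0.470284
kappa = (P_o - P_e) / (1 - P_e)
kappa = (0.48062 - 0.470284) / (1 - 0.470284)
kappa = 0.0195

0.0195


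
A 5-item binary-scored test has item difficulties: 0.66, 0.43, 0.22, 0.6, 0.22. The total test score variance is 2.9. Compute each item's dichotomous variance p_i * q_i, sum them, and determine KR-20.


For each item, compute p_i * q_i:
  Item 1: 0.66 * 0.34 = 0.2244
  Item 2: 0.43 * 0.57 = 0.2451
  Item 3: 0.22 * 0.78 = 0.1716
  Item 4: 0.6 * 0.4 = 0.24
  Item 5: 0.22 * 0.78 = 0.1716
Sum(p_i * q_i) = 0.2244 + 0.2451 + 0.1716 + 0.24 + 0.1716 = 1.0527
KR-20 = (k/(k-1)) * (1 - Sum(p_i*q_i) / Var_total)
= (5/4) * (1 - 1.0527/2.9)
= 1.25 * 0.637
KR-20 = 0.7963

0.7963


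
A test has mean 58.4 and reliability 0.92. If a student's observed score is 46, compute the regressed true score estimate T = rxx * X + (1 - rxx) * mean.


T_est = rxx * X + (1 - rxx) * mean
T_est = 0.92 * 46 + 0.08 * 58.4
T_est = 42.32 + 4.672
T_est = 46.992

46.992


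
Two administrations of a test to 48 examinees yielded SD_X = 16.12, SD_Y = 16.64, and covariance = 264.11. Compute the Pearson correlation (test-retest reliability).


r = cov(X,Y) / (SD_X * SD_Y)
r = 264.11 / (16.12 * 16.64)
r = 264.11 / 268.2368
r = 0.9846

0.9846


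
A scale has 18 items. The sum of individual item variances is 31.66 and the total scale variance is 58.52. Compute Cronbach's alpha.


alpha = (k/(k-1)) * (1 - sum(si^2)/s_total^2)
= (18/17) * (1 - 31.66/58.52)
alpha = 0.486

0.486


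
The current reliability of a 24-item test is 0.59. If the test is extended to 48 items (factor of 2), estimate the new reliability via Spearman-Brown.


r_new = (n * rxx) / (1 + (n-1) * rxx)
r_new = (2 * 0.59) / (1 + 1 * 0.59)
r_new = 1.18 / 1.59
r_new = 0.7421

0.7421


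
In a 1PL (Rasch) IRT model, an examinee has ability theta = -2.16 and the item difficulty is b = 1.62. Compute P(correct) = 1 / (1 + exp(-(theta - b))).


theta - b = -2.16 - 1.62 = -3.78
exp(-(theta - b)) = exp(3.78) = 43.816
P = 1 / (1 + 43.816)
P = 0.0223

0.0223


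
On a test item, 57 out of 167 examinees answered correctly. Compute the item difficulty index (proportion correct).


Item difficulty p = number correct / total examinees
p = 57 / 167
p = 0.3413

0.3413


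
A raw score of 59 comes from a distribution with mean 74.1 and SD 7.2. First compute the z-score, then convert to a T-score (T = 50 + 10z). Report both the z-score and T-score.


z = (X - mean) / SD = (59 - 74.1) / 7.2
z = -15.1 / 7.2
z = -2.0972
T-score = T = 50 + 10z
Carry z at full precision (z = -15.1 / 7.2) into the conversion:
T-score = 50 + 10 * (-15.1 / 7.2) = 50 + -151 / 7.2
T-score = 50 + -20.9722
T-score = 29.0278

29.0278


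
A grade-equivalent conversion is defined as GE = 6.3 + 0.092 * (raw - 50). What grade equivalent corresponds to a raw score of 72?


raw - median = 72 - 50 = 22
slope * diff = 0.092 * 22 = 2.024
GE = 6.3 + 2.024
GE = 8.324

8.324


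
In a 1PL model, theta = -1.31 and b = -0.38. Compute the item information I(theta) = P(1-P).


P = 1/(1+exp(-(-1.31--0.38))) = 0.2829
I = P*(1-P) = 0.2829 * 0.7171
I = 0.2029

0.2029


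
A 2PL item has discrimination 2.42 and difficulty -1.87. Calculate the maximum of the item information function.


For 2PL, max info at theta = b = -1.87
I_max = a^2 / 4 = 2.42^2 / 4
= 5.8564 / 4
I_max = 1.4641

1.4641


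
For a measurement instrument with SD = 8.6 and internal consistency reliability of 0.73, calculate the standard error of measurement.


SEM = SD * sqrt(1 - rxx)
SEM = 8.6 * sqrt(1 - 0.73)
SEM = 8.6 * sqrt(0.27) = 8.6 * 0.519615
SEM = 4.4687

4.4687


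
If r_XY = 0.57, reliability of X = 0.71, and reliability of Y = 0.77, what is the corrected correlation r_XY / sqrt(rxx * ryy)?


r_corrected = rxy / sqrt(rxx * ryy)
= 0.57 / sqrt(0.71 * 0.77)
= 0.57 / sqrt(0.5467)
= 0.57 / 0.739392
r_corrected = 0.7709

0.7709


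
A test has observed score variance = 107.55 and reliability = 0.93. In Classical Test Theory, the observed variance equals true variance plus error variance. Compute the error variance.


var_true = rxx * var_obs = 0.93 * 107.55 = 100.0215
var_error = var_obs - var_true
var_error = 107.55 - 100.0215
var_error = 7.5285

7.5285


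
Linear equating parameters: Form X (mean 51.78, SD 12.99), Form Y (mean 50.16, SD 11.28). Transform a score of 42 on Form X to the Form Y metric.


slope = SD_Y / SD_X = 11.28 / 12.99 ~ 0.8684
intercept = mean_Y - slope * mean_X = 50.16 - (11.28 / 12.99) * 51.78 ~ 5.1963
Y = slope * X + intercept. To avoid rounding drift from the rounded slope/intercept, evaluate the equivalent form Y = mean_Y + SD_Y * (X - mean_X) / SD_X at full precision:
Y = 50.16 + 11.28 * (42 - 51.78) / 12.99
Y = 50.16 - 11.28 * 9.78 / 12.99
Y = 50.16 - 110.3184 / 12.99
Y = 50.16 - 8.4926
Y = 41.6674

41.6674


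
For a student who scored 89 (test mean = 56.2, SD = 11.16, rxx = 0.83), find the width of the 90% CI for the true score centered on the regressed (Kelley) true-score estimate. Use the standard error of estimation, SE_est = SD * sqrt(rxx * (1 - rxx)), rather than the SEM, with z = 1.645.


True score estimate = 0.83*89 + 0.17*56.2 = 83.424
SE_est = SD * sqrt(rxx * (1 - rxx)) = 11.16 * sqrt(0.83 * 0.17) = 11.16 * sqrt(0.1411) = 4.192062
CI = T_est +/- z * SE_est, so width = 2 * z * SE_est = 2 * 1.645 * 4.192062
Width = 13.7919

13.7919


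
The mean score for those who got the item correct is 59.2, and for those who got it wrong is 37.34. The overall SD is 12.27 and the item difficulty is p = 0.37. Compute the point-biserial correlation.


q = 1 - p = 0.63
rpb = ((M1 - M0) / SD) * sqrt(p * q)
rpb = ((59.2 - 37.34) / 12.27) * sqrt(0.37 * 0.63)
rpb = 0.8602

0.8602


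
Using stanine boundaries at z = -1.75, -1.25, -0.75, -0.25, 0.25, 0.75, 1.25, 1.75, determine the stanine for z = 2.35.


Stanine boundaries: [-1.75, -1.25, -0.75, -0.25, 0.25, 0.75, 1.25, 1.75]
z = 2.35
Check each boundary:
  z >= -1.75 -> could be stanine 2
  z >= -1.25 -> could be stanine 3
  z >= -0.75 -> could be stanine 4
  z >= -0.25 -> could be stanine 5
  z >= 0.25 -> could be stanine 6
  z >= 0.75 -> could be stanine 7
  z >= 1.25 -> could be stanine 8
  z >= 1.75 -> could be stanine 9
Highest qualifying boundary gives stanine = 9

9


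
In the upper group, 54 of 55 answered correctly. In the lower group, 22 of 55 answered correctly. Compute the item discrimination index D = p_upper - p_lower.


p_upper = 54/55 = 0.9818
p_lower = 22/55 = 0.4
D = 0.9818 - 0.4 = 0.5818

0.5818


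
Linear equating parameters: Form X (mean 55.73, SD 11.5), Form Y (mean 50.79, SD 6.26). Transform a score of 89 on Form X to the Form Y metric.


slope = SD_Y / SD_X = 6.26 / 11.5 ~ 0.5443
intercept = mean_Y - slope * mean_X = 50.79 - (6.26 / 11.5) * 55.73 ~ 20.4535
Y = slope * X + intercept. To avoid rounding drift from the rounded slope/intercept, evaluate the equivalent form Y = mean_Y + SD_Y * (X - mean_X) / SD_X at full precision:
Y = 50.79 + 6.26 * (89 - 55.73) / 11.5
Y = 50.79 + 6.26 * 33.27 / 11.5
Y = 50.79 + 208.2702 / 11.5
Y = 50.79 + 18.1105
Y = 68.9005

68.9005


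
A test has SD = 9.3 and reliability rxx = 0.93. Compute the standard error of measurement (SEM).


SEM = SD * sqrt(1 - rxx)
SEM = 9.3 * sqrt(1 - 0.93)
SEM = 9.3 * sqrt(0.07) = 9.3 * 0.264575
SEM = 2.4605

2.4605


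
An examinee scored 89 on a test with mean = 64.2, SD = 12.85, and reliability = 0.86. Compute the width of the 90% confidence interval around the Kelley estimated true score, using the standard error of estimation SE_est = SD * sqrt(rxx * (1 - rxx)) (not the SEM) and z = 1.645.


True score estimate = 0.86*89 + 0.14*64.2 = 85.528
SE_est = SD * sqrt(rxx * (1 - rxx)) = 12.85 * sqrt(0.86 * 0.14) = 12.85 * sqrt(0.1204) = 4.458783
CI = T_est +/- z * SE_est, so width = 2 * z * SE_est = 2 * 1.645 * 4.458783
Width = 14.6694

14.6694


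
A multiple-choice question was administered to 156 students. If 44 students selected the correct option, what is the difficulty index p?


Item difficulty p = number correct / total examinees
p = 44 / 156
p = 0.2821

0.2821


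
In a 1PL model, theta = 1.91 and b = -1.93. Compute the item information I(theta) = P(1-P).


P = 1/(1+exp(-(1.91--1.93))) = 0.979
I = P*(1-P) = 0.979 * 0.021
I = 0.0206

0.0206


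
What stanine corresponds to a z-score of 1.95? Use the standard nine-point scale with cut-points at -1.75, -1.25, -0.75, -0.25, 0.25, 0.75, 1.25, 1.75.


Stanine boundaries: [-1.75, -1.25, -0.75, -0.25, 0.25, 0.75, 1.25, 1.75]
z = 1.95
Check each boundary:
  z >= -1.75 -> could be stanine 2
  z >= -1.25 -> could be stanine 3
  z >= -0.75 -> could be stanine 4
  z >= -0.25 -> could be stanine 5
  z >= 0.25 -> could be stanine 6
  z >= 0.75 -> could be stanine 7
  z >= 1.25 -> could be stanine 8
  z >= 1.75 -> could be stanine 9
Highest qualifying boundary gives stanine = 9

9


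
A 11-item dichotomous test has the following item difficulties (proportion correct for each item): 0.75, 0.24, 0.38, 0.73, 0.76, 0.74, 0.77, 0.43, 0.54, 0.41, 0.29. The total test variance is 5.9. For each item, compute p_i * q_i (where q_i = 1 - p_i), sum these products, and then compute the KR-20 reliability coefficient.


For each item, compute p_i * q_i:
  Item 1: 0.75 * 0.25 = 0.1875
  Item 2: 0.24 * 0.76 = 0.1824
  Item 3: 0.38 * 0.62 = 0.2356
  Item 4: 0.73 * 0.27 = 0.1971
  Item 5: 0.76 * 0.24 = 0.1824
  Item 6: 0.74 * 0.26 = 0.1924
  Item 7: 0.77 * 0.23 = 0.1771
  Item 8: 0.43 * 0.57 = 0.2451
  Item 9: 0.54 * 0.46 = 0.2484
  Item 10: 0.41 * 0.59 = 0.2419
  Item 11: 0.29 * 0.71 = 0.2059
Sum(p_i * q_i) = 0.1875 + 0.1824 + 0.2356 + 0.1971 + 0.1824 + 0.1924 + 0.1771 + 0.2451 + 0.2484 + 0.2419 + 0.2059 = 2.2958
KR-20 = (k/(k-1)) * (1 - Sum(p_i*q_i) / Var_total)
= (11/10) * (1 - 2.2958/5.9)
= 1.1 * 0.6109
KR-20 = 0.672

0.672


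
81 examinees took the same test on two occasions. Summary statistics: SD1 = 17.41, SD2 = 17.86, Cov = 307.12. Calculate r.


r = cov(X,Y) / (SD_X * SD_Y)
r = 307.12 / (17.41 * 17.86)
r = 307.12 / 310.9426
r = 0.9877

0.9877
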